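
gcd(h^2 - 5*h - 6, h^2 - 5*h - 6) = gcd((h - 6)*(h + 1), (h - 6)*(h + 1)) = h^2 - 5*h - 6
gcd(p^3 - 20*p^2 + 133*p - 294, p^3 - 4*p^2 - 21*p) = p - 7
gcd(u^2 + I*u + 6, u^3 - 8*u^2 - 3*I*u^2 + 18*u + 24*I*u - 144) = u + 3*I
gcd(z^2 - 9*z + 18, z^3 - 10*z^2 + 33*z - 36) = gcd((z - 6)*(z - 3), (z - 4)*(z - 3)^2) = z - 3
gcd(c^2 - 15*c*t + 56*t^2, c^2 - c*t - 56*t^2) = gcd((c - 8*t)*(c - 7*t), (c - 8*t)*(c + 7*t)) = -c + 8*t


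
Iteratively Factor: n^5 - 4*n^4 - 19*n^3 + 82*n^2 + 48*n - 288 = (n - 4)*(n^4 - 19*n^2 + 6*n + 72) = (n - 4)*(n - 3)*(n^3 + 3*n^2 - 10*n - 24) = (n - 4)*(n - 3)*(n + 4)*(n^2 - n - 6) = (n - 4)*(n - 3)^2*(n + 4)*(n + 2)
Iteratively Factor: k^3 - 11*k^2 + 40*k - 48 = (k - 4)*(k^2 - 7*k + 12) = (k - 4)^2*(k - 3)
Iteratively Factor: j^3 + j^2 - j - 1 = (j + 1)*(j^2 - 1) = (j + 1)^2*(j - 1)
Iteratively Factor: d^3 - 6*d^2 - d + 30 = (d - 3)*(d^2 - 3*d - 10) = (d - 3)*(d + 2)*(d - 5)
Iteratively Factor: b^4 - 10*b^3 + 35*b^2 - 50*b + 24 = (b - 2)*(b^3 - 8*b^2 + 19*b - 12) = (b - 2)*(b - 1)*(b^2 - 7*b + 12) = (b - 3)*(b - 2)*(b - 1)*(b - 4)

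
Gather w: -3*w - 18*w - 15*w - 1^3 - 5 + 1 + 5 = -36*w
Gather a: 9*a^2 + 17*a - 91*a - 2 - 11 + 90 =9*a^2 - 74*a + 77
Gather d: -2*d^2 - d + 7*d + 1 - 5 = -2*d^2 + 6*d - 4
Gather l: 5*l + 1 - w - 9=5*l - w - 8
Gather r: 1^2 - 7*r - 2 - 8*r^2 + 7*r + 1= -8*r^2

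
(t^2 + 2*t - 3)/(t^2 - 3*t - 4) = (-t^2 - 2*t + 3)/(-t^2 + 3*t + 4)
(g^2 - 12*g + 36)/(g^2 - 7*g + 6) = (g - 6)/(g - 1)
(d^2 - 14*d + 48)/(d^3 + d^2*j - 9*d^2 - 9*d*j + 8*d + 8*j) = (d - 6)/(d^2 + d*j - d - j)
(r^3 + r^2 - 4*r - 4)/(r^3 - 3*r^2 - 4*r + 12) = (r + 1)/(r - 3)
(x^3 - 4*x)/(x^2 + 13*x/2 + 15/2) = 2*x*(x^2 - 4)/(2*x^2 + 13*x + 15)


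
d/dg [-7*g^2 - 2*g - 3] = -14*g - 2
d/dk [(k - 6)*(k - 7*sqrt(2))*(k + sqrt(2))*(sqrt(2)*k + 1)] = 4*sqrt(2)*k^3 - 33*k^2 - 18*sqrt(2)*k^2 - 40*sqrt(2)*k + 132*k - 14 + 120*sqrt(2)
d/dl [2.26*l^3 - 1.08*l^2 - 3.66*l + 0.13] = 6.78*l^2 - 2.16*l - 3.66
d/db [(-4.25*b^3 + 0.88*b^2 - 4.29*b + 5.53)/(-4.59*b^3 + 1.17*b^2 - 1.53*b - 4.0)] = (-0.933299999999999*b^4 - 26.3772*b^3 + 130.821*b^2 - 19.9802*b + 25.6209)/(21.0681*b^6 - 10.7406*b^5 + 15.4143*b^4 + 33.1398*b^3 - 7.0191*b^2 + 12.24*b + 16.0)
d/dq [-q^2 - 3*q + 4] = -2*q - 3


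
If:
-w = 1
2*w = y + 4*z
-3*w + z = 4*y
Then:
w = -1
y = 10/17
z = -11/17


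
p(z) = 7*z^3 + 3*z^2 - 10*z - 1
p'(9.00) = 1745.00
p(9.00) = 5255.00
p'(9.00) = 1745.00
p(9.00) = 5255.00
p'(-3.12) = 175.70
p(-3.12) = -153.20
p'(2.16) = 100.94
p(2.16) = 61.94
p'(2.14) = 99.01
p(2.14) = 59.94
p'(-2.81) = 138.96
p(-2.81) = -104.53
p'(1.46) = 43.52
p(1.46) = 12.58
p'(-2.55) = 111.25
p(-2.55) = -72.06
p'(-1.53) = 29.98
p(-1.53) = -3.75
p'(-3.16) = 180.74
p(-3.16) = -160.32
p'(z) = 21*z^2 + 6*z - 10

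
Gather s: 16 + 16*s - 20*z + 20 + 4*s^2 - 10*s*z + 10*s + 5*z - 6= 4*s^2 + s*(26 - 10*z) - 15*z + 30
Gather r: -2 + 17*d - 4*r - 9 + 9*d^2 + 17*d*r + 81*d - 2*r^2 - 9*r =9*d^2 + 98*d - 2*r^2 + r*(17*d - 13) - 11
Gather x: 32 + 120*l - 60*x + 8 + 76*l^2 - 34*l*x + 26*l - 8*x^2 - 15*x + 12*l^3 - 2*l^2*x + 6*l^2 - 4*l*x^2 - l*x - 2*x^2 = 12*l^3 + 82*l^2 + 146*l + x^2*(-4*l - 10) + x*(-2*l^2 - 35*l - 75) + 40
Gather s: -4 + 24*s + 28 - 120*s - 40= -96*s - 16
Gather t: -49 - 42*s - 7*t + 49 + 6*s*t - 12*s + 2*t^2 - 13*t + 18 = -54*s + 2*t^2 + t*(6*s - 20) + 18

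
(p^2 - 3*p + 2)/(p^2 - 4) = (p - 1)/(p + 2)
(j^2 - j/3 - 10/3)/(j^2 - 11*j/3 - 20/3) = (-3*j^2 + j + 10)/(-3*j^2 + 11*j + 20)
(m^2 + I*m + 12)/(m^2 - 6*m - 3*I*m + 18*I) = (m + 4*I)/(m - 6)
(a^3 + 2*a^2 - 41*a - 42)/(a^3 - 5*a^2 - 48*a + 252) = (a + 1)/(a - 6)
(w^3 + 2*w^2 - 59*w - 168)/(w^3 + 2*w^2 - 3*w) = (w^2 - w - 56)/(w*(w - 1))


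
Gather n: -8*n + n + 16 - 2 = 14 - 7*n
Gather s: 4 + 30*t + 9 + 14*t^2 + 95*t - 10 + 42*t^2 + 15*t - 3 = 56*t^2 + 140*t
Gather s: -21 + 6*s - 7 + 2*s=8*s - 28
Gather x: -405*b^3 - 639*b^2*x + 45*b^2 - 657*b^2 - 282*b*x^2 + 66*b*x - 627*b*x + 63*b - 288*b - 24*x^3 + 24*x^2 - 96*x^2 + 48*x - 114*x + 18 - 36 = -405*b^3 - 612*b^2 - 225*b - 24*x^3 + x^2*(-282*b - 72) + x*(-639*b^2 - 561*b - 66) - 18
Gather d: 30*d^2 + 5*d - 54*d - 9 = 30*d^2 - 49*d - 9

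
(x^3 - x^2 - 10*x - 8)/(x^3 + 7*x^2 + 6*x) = (x^2 - 2*x - 8)/(x*(x + 6))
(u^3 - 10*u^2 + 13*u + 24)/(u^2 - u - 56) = (u^2 - 2*u - 3)/(u + 7)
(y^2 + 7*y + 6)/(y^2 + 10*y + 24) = (y + 1)/(y + 4)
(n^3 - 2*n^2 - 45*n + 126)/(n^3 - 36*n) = (n^2 + 4*n - 21)/(n*(n + 6))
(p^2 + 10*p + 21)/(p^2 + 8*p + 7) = (p + 3)/(p + 1)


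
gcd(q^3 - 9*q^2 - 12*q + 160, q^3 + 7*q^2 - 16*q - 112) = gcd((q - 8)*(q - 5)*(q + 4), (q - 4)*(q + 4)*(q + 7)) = q + 4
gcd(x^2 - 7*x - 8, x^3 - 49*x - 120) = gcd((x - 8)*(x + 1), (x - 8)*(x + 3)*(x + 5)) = x - 8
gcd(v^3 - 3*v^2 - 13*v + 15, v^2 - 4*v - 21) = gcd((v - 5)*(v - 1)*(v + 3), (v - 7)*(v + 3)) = v + 3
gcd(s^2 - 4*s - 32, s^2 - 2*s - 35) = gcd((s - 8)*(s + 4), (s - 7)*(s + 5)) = 1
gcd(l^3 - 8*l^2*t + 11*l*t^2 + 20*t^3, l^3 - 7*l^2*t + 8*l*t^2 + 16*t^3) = -l^2 + 3*l*t + 4*t^2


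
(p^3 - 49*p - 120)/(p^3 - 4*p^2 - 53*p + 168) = (p^2 + 8*p + 15)/(p^2 + 4*p - 21)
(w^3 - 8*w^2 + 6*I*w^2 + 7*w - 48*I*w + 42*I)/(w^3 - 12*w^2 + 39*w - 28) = (w + 6*I)/(w - 4)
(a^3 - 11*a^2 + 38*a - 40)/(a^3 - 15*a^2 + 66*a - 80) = (a - 4)/(a - 8)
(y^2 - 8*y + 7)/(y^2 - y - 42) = (y - 1)/(y + 6)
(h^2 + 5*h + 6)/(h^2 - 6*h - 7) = (h^2 + 5*h + 6)/(h^2 - 6*h - 7)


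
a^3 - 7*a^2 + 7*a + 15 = (a - 5)*(a - 3)*(a + 1)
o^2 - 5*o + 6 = (o - 3)*(o - 2)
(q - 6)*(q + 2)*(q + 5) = q^3 + q^2 - 32*q - 60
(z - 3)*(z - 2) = z^2 - 5*z + 6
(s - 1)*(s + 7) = s^2 + 6*s - 7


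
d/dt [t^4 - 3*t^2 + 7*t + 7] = 4*t^3 - 6*t + 7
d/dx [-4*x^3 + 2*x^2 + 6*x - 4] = -12*x^2 + 4*x + 6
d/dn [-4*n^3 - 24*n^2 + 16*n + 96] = -12*n^2 - 48*n + 16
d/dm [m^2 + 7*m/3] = 2*m + 7/3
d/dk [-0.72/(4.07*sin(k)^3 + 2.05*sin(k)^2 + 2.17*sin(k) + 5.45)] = (8.7912*sin(k)^2 + 2.952*sin(k) + 1.5624)*cos(k)/(4.07*sin(k)^3 + 2.05*sin(k)^2 + 2.17*sin(k) + 5.45)^2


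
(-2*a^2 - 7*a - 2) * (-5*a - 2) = 10*a^3 + 39*a^2 + 24*a + 4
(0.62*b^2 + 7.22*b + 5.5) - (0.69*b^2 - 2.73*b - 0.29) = -0.07*b^2 + 9.95*b + 5.79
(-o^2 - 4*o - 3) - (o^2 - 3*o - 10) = -2*o^2 - o + 7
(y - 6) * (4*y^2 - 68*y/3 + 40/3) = 4*y^3 - 140*y^2/3 + 448*y/3 - 80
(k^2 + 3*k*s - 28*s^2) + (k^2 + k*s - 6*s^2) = 2*k^2 + 4*k*s - 34*s^2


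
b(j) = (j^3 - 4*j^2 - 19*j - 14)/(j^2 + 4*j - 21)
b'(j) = (-2*j - 4)*(j^3 - 4*j^2 - 19*j - 14)/(j^2 + 4*j - 21)^2 + (3*j^2 - 8*j - 19)/(j^2 + 4*j - 21)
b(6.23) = -1.07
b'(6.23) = 1.53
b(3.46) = -17.92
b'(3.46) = 38.42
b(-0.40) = 0.32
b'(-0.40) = 0.73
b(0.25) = 0.95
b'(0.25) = 1.26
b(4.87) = -3.87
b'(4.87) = 2.99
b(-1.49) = -0.09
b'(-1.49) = 0.01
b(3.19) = -42.79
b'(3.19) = 222.20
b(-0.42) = 0.30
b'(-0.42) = 0.71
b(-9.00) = -37.33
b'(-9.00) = -9.44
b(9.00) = 2.29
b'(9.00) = 1.06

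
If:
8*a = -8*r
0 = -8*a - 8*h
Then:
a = -r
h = r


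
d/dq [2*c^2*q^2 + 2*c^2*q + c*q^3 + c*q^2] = c*(4*c*q + 2*c + 3*q^2 + 2*q)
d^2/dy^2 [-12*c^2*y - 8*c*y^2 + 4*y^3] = -16*c + 24*y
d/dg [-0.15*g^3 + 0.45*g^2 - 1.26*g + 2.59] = -0.45*g^2 + 0.9*g - 1.26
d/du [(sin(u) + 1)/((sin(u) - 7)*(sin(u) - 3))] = (-2*sin(u) + cos(u)^2 + 30)*cos(u)/((sin(u) - 7)^2*(sin(u) - 3)^2)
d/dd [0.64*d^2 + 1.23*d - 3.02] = 1.28*d + 1.23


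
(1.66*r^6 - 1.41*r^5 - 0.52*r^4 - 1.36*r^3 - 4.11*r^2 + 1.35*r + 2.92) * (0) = 0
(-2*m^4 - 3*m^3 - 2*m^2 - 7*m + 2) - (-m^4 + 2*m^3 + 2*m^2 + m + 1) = -m^4 - 5*m^3 - 4*m^2 - 8*m + 1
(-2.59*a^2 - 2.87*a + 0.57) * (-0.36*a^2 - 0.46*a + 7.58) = 0.9324*a^4 + 2.2246*a^3 - 18.5172*a^2 - 22.0168*a + 4.3206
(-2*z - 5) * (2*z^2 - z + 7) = -4*z^3 - 8*z^2 - 9*z - 35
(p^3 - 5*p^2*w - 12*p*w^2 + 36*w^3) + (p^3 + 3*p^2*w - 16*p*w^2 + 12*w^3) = 2*p^3 - 2*p^2*w - 28*p*w^2 + 48*w^3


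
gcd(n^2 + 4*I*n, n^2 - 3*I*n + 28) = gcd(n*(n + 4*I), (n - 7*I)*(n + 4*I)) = n + 4*I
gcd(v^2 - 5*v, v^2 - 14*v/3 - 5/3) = v - 5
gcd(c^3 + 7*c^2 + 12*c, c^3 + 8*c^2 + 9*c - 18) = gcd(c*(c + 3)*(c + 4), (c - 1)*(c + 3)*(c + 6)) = c + 3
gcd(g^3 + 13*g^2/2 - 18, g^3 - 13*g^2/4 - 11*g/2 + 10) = g + 2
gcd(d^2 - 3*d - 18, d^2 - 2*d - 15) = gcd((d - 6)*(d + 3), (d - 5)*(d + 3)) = d + 3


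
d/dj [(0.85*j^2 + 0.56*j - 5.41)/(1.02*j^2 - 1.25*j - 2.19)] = (-1.6337*j^2 + 7.3134*j - 7.9889)/(1.0404*j^4 - 2.55*j^3 - 2.9051*j^2 + 5.475*j + 4.7961)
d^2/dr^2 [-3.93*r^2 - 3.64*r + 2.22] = -7.86000000000000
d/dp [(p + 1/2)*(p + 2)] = 2*p + 5/2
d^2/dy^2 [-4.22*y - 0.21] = 0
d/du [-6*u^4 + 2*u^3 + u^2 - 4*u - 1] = -24*u^3 + 6*u^2 + 2*u - 4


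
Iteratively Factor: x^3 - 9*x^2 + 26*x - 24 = (x - 4)*(x^2 - 5*x + 6) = (x - 4)*(x - 3)*(x - 2)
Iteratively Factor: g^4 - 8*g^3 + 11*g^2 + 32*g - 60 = (g - 5)*(g^3 - 3*g^2 - 4*g + 12) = (g - 5)*(g - 2)*(g^2 - g - 6) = (g - 5)*(g - 2)*(g + 2)*(g - 3)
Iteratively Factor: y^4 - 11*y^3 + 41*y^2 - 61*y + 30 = (y - 5)*(y^3 - 6*y^2 + 11*y - 6) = (y - 5)*(y - 3)*(y^2 - 3*y + 2) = (y - 5)*(y - 3)*(y - 1)*(y - 2)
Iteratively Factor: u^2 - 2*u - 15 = (u - 5)*(u + 3)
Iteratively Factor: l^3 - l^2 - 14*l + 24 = (l - 2)*(l^2 + l - 12) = (l - 3)*(l - 2)*(l + 4)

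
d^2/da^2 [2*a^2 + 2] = 4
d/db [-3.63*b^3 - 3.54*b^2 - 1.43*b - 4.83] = -10.89*b^2 - 7.08*b - 1.43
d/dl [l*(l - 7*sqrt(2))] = 2*l - 7*sqrt(2)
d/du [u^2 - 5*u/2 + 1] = 2*u - 5/2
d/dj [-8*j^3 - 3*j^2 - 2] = 6*j*(-4*j - 1)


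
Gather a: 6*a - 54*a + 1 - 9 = -48*a - 8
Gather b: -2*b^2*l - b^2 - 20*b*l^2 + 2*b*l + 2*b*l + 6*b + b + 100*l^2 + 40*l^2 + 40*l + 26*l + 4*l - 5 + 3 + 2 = b^2*(-2*l - 1) + b*(-20*l^2 + 4*l + 7) + 140*l^2 + 70*l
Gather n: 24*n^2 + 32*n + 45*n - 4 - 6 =24*n^2 + 77*n - 10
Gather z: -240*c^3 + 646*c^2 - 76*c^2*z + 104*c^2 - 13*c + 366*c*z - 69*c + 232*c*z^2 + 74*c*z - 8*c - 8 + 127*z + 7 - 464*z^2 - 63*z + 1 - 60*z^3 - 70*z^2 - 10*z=-240*c^3 + 750*c^2 - 90*c - 60*z^3 + z^2*(232*c - 534) + z*(-76*c^2 + 440*c + 54)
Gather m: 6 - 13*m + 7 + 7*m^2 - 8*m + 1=7*m^2 - 21*m + 14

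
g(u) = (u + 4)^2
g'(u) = 2*u + 8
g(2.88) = 47.33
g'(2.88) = 13.76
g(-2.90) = 1.21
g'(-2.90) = 2.20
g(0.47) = 19.98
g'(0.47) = 8.94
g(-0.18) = 14.59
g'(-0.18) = 7.64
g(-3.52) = 0.23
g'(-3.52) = 0.96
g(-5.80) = 3.24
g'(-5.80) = -3.60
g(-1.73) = 5.15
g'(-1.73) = 4.54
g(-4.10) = 0.01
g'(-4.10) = -0.20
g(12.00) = 256.00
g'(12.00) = 32.00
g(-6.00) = 4.00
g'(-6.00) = -4.00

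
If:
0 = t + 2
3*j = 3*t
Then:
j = -2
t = -2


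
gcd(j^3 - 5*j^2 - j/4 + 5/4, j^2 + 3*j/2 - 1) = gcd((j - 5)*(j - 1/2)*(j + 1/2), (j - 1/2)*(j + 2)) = j - 1/2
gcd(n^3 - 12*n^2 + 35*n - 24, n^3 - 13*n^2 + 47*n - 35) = n - 1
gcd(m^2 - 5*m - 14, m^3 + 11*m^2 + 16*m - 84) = 1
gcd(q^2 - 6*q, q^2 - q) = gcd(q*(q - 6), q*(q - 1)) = q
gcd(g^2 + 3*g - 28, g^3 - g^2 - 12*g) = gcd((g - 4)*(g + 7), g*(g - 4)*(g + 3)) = g - 4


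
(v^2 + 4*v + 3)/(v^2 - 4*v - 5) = (v + 3)/(v - 5)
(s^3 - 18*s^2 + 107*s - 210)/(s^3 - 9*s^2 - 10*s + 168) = (s - 5)/(s + 4)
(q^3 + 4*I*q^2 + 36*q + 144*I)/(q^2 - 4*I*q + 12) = (q^2 + 10*I*q - 24)/(q + 2*I)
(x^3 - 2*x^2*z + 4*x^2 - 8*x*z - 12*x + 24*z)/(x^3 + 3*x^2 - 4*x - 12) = (x^2 - 2*x*z + 6*x - 12*z)/(x^2 + 5*x + 6)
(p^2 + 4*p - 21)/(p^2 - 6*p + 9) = (p + 7)/(p - 3)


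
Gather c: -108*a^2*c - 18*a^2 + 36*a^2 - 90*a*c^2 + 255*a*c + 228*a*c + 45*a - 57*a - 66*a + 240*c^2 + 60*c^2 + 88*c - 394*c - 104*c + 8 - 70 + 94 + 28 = 18*a^2 - 78*a + c^2*(300 - 90*a) + c*(-108*a^2 + 483*a - 410) + 60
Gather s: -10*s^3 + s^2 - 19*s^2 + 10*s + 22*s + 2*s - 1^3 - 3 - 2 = -10*s^3 - 18*s^2 + 34*s - 6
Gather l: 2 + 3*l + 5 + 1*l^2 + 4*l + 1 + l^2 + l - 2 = 2*l^2 + 8*l + 6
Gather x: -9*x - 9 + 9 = -9*x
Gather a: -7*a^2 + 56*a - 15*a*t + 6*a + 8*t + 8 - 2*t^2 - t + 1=-7*a^2 + a*(62 - 15*t) - 2*t^2 + 7*t + 9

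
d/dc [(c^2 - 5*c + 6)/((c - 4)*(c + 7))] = 2*(4*c^2 - 34*c + 61)/(c^4 + 6*c^3 - 47*c^2 - 168*c + 784)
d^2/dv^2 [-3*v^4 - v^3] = 6*v*(-6*v - 1)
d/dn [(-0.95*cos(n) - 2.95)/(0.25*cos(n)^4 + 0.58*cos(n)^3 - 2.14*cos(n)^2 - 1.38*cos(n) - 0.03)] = (-0.7125*cos(n)^4 - 4.052*cos(n)^3 - 3.1*cos(n)^2 + 12.626*cos(n) + 4.0425)*sin(n)/(0.0625*cos(n)^8 + 0.29*cos(n)^7 - 0.7336*cos(n)^6 - 3.1724*cos(n)^5 + 2.9638*cos(n)^4 + 5.8716*cos(n)^3 + 2.0328*cos(n)^2 + 0.0828*cos(n) + 0.0009)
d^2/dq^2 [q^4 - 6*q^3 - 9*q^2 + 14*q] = 12*q^2 - 36*q - 18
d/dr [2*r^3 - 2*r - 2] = 6*r^2 - 2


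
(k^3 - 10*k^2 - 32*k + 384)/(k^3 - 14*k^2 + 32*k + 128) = (k + 6)/(k + 2)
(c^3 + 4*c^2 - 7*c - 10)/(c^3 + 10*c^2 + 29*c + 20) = (c - 2)/(c + 4)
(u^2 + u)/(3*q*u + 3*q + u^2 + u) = u/(3*q + u)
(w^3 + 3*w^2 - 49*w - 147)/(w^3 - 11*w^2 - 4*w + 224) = (w^2 + 10*w + 21)/(w^2 - 4*w - 32)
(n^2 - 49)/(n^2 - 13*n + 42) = (n + 7)/(n - 6)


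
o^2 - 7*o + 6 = (o - 6)*(o - 1)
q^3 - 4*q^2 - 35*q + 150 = (q - 5)^2*(q + 6)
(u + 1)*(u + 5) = u^2 + 6*u + 5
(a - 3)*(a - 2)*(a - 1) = a^3 - 6*a^2 + 11*a - 6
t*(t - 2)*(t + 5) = t^3 + 3*t^2 - 10*t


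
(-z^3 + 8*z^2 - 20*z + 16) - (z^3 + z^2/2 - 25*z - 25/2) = -2*z^3 + 15*z^2/2 + 5*z + 57/2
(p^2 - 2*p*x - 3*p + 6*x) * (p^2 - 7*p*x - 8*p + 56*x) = p^4 - 9*p^3*x - 11*p^3 + 14*p^2*x^2 + 99*p^2*x + 24*p^2 - 154*p*x^2 - 216*p*x + 336*x^2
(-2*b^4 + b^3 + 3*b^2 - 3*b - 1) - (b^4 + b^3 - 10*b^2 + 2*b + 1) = -3*b^4 + 13*b^2 - 5*b - 2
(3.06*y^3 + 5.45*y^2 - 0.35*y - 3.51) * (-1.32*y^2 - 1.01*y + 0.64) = -4.0392*y^5 - 10.2846*y^4 - 3.0841*y^3 + 8.4747*y^2 + 3.3211*y - 2.2464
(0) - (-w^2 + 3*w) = w^2 - 3*w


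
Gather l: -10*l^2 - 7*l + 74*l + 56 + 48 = -10*l^2 + 67*l + 104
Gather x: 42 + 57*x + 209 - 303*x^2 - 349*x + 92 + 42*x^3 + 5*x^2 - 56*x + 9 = 42*x^3 - 298*x^2 - 348*x + 352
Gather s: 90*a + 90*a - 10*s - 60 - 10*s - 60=180*a - 20*s - 120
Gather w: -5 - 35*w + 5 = -35*w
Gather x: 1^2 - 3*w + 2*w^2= 2*w^2 - 3*w + 1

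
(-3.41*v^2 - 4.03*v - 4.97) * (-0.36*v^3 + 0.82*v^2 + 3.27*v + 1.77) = 1.2276*v^5 - 1.3454*v^4 - 12.6661*v^3 - 23.2892*v^2 - 23.385*v - 8.7969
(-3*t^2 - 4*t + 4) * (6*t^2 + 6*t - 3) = -18*t^4 - 42*t^3 + 9*t^2 + 36*t - 12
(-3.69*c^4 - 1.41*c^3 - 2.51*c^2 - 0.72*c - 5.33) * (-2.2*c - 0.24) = 8.118*c^5 + 3.9876*c^4 + 5.8604*c^3 + 2.1864*c^2 + 11.8988*c + 1.2792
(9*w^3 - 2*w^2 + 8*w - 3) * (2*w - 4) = 18*w^4 - 40*w^3 + 24*w^2 - 38*w + 12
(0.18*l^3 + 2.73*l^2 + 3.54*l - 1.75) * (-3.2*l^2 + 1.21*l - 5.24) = -0.576*l^5 - 8.5182*l^4 - 8.9679*l^3 - 4.4218*l^2 - 20.6671*l + 9.17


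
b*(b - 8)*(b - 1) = b^3 - 9*b^2 + 8*b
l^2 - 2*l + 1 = (l - 1)^2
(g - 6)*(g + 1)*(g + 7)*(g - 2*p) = g^4 - 2*g^3*p + 2*g^3 - 4*g^2*p - 41*g^2 + 82*g*p - 42*g + 84*p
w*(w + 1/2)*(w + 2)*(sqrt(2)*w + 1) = sqrt(2)*w^4 + w^3 + 5*sqrt(2)*w^3/2 + sqrt(2)*w^2 + 5*w^2/2 + w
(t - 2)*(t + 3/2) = t^2 - t/2 - 3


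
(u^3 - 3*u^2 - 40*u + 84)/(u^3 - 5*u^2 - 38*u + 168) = (u - 2)/(u - 4)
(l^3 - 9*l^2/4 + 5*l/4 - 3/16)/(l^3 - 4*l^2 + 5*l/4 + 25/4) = (16*l^3 - 36*l^2 + 20*l - 3)/(4*(4*l^3 - 16*l^2 + 5*l + 25))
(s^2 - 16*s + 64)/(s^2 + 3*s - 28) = (s^2 - 16*s + 64)/(s^2 + 3*s - 28)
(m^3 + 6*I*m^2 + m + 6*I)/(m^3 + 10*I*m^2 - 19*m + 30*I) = (m + I)/(m + 5*I)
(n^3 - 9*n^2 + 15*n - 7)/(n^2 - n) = n - 8 + 7/n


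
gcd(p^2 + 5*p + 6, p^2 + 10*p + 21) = p + 3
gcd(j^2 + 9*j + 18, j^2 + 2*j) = 1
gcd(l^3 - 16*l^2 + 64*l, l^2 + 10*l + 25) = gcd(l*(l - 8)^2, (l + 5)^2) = 1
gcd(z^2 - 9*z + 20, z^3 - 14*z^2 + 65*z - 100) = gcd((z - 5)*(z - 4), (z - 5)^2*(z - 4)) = z^2 - 9*z + 20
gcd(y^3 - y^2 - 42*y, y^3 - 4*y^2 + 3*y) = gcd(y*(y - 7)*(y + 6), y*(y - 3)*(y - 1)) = y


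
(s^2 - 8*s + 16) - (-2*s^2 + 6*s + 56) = 3*s^2 - 14*s - 40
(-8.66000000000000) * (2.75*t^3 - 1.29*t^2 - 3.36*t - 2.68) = -23.815*t^3 + 11.1714*t^2 + 29.0976*t + 23.2088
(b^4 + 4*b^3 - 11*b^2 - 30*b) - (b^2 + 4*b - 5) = b^4 + 4*b^3 - 12*b^2 - 34*b + 5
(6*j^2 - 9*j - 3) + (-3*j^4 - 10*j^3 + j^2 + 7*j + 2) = -3*j^4 - 10*j^3 + 7*j^2 - 2*j - 1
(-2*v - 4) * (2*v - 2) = -4*v^2 - 4*v + 8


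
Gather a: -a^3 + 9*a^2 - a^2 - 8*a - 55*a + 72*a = -a^3 + 8*a^2 + 9*a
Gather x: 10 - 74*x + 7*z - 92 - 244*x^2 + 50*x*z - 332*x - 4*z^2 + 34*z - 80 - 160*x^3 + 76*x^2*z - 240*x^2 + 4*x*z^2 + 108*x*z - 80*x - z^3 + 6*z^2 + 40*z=-160*x^3 + x^2*(76*z - 484) + x*(4*z^2 + 158*z - 486) - z^3 + 2*z^2 + 81*z - 162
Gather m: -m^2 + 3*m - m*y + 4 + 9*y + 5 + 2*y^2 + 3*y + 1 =-m^2 + m*(3 - y) + 2*y^2 + 12*y + 10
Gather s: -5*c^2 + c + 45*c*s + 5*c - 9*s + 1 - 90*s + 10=-5*c^2 + 6*c + s*(45*c - 99) + 11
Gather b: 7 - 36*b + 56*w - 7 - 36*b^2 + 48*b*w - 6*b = -36*b^2 + b*(48*w - 42) + 56*w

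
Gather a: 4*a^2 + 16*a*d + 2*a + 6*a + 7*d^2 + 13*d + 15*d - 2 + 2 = 4*a^2 + a*(16*d + 8) + 7*d^2 + 28*d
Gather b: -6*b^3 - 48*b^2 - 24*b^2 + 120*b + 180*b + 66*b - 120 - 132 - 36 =-6*b^3 - 72*b^2 + 366*b - 288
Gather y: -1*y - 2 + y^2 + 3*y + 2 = y^2 + 2*y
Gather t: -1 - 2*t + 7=6 - 2*t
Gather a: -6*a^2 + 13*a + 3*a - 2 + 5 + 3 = -6*a^2 + 16*a + 6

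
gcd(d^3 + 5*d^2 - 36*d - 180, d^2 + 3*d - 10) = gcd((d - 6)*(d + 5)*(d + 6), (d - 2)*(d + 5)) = d + 5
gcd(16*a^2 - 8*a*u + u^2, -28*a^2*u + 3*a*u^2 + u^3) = -4*a + u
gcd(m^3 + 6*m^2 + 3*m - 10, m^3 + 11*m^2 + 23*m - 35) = m^2 + 4*m - 5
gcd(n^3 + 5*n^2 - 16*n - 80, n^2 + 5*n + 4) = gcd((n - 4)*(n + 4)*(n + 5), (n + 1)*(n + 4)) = n + 4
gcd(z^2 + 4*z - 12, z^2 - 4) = z - 2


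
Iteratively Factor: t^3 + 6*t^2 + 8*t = (t + 2)*(t^2 + 4*t) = t*(t + 2)*(t + 4)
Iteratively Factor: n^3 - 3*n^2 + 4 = (n + 1)*(n^2 - 4*n + 4) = (n - 2)*(n + 1)*(n - 2)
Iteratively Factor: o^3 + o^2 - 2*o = (o + 2)*(o^2 - o) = (o - 1)*(o + 2)*(o)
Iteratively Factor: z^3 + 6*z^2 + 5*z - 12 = (z + 4)*(z^2 + 2*z - 3) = (z - 1)*(z + 4)*(z + 3)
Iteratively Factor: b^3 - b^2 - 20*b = (b)*(b^2 - b - 20) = b*(b - 5)*(b + 4)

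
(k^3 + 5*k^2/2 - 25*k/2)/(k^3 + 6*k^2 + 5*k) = (k - 5/2)/(k + 1)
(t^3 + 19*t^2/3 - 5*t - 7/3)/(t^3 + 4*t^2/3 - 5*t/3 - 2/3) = (t + 7)/(t + 2)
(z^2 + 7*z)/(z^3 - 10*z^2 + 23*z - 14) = z*(z + 7)/(z^3 - 10*z^2 + 23*z - 14)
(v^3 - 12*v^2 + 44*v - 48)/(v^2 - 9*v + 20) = (v^2 - 8*v + 12)/(v - 5)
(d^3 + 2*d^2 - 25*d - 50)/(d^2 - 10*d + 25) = (d^2 + 7*d + 10)/(d - 5)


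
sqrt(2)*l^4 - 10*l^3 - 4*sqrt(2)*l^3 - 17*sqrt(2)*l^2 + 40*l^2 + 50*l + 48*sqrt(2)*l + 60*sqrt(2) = (l - 5)*(l - 6*sqrt(2))*(l + sqrt(2))*(sqrt(2)*l + sqrt(2))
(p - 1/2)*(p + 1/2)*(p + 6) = p^3 + 6*p^2 - p/4 - 3/2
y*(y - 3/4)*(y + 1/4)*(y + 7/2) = y^4 + 3*y^3 - 31*y^2/16 - 21*y/32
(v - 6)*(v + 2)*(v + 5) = v^3 + v^2 - 32*v - 60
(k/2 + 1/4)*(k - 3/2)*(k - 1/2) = k^3/2 - 3*k^2/4 - k/8 + 3/16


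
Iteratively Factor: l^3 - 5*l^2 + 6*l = (l - 2)*(l^2 - 3*l) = (l - 3)*(l - 2)*(l)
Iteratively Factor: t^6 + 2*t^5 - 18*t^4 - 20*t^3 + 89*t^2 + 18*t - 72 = (t + 1)*(t^5 + t^4 - 19*t^3 - t^2 + 90*t - 72) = (t + 1)*(t + 4)*(t^4 - 3*t^3 - 7*t^2 + 27*t - 18) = (t - 2)*(t + 1)*(t + 4)*(t^3 - t^2 - 9*t + 9) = (t - 2)*(t + 1)*(t + 3)*(t + 4)*(t^2 - 4*t + 3) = (t - 3)*(t - 2)*(t + 1)*(t + 3)*(t + 4)*(t - 1)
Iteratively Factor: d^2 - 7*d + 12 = (d - 4)*(d - 3)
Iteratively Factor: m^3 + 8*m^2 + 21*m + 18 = (m + 3)*(m^2 + 5*m + 6) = (m + 3)^2*(m + 2)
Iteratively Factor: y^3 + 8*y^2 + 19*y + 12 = (y + 1)*(y^2 + 7*y + 12) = (y + 1)*(y + 3)*(y + 4)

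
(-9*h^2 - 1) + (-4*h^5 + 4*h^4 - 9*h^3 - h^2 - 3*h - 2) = -4*h^5 + 4*h^4 - 9*h^3 - 10*h^2 - 3*h - 3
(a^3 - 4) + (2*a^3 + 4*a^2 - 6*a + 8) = 3*a^3 + 4*a^2 - 6*a + 4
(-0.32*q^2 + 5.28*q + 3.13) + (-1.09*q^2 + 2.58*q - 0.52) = -1.41*q^2 + 7.86*q + 2.61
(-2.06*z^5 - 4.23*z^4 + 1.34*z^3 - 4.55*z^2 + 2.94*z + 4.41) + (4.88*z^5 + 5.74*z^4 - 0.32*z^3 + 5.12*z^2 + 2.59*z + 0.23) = 2.82*z^5 + 1.51*z^4 + 1.02*z^3 + 0.57*z^2 + 5.53*z + 4.64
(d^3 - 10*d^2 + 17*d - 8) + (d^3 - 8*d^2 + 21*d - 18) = 2*d^3 - 18*d^2 + 38*d - 26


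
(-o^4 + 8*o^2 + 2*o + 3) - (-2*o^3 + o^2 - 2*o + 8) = -o^4 + 2*o^3 + 7*o^2 + 4*o - 5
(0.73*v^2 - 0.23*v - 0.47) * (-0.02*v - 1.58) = -0.0146*v^3 - 1.1488*v^2 + 0.3728*v + 0.7426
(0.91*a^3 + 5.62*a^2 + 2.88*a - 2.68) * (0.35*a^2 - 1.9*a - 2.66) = 0.3185*a^5 + 0.238*a^4 - 12.0906*a^3 - 21.3592*a^2 - 2.5688*a + 7.1288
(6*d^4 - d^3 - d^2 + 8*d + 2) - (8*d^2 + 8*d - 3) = 6*d^4 - d^3 - 9*d^2 + 5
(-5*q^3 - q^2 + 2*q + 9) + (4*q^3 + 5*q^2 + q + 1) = -q^3 + 4*q^2 + 3*q + 10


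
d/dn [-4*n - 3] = -4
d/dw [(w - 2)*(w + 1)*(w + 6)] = 3*w^2 + 10*w - 8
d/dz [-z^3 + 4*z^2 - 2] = z*(8 - 3*z)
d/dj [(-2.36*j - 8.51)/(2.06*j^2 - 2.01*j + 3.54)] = (4.8616*j^2 + 35.0612*j - 25.4595)/(4.2436*j^4 - 8.2812*j^3 + 18.6249*j^2 - 14.2308*j + 12.5316)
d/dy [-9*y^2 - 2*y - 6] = -18*y - 2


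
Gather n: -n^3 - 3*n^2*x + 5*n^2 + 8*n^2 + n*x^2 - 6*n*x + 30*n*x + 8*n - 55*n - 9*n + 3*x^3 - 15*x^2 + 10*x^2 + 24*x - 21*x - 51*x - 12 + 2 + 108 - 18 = -n^3 + n^2*(13 - 3*x) + n*(x^2 + 24*x - 56) + 3*x^3 - 5*x^2 - 48*x + 80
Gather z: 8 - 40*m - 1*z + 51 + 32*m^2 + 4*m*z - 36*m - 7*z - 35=32*m^2 - 76*m + z*(4*m - 8) + 24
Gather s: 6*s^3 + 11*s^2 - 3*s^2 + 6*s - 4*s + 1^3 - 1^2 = 6*s^3 + 8*s^2 + 2*s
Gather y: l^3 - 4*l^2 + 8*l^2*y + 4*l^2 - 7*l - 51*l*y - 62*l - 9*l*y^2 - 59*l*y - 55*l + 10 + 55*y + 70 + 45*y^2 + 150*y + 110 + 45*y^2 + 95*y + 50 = l^3 - 124*l + y^2*(90 - 9*l) + y*(8*l^2 - 110*l + 300) + 240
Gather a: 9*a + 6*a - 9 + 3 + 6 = 15*a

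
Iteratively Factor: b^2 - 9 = (b + 3)*(b - 3)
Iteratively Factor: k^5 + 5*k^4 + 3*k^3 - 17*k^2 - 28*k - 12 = (k + 2)*(k^4 + 3*k^3 - 3*k^2 - 11*k - 6) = (k + 1)*(k + 2)*(k^3 + 2*k^2 - 5*k - 6) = (k + 1)*(k + 2)*(k + 3)*(k^2 - k - 2) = (k + 1)^2*(k + 2)*(k + 3)*(k - 2)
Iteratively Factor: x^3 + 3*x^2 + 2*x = (x)*(x^2 + 3*x + 2) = x*(x + 1)*(x + 2)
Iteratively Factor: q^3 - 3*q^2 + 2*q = (q)*(q^2 - 3*q + 2) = q*(q - 1)*(q - 2)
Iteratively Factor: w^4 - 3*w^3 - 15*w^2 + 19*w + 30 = (w + 1)*(w^3 - 4*w^2 - 11*w + 30) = (w - 2)*(w + 1)*(w^2 - 2*w - 15) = (w - 2)*(w + 1)*(w + 3)*(w - 5)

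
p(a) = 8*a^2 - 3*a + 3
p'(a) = 16*a - 3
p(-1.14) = 16.82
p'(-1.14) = -21.24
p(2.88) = 60.72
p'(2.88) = 43.08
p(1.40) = 14.48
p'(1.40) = 19.40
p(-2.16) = 46.80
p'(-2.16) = -37.56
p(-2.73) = 70.81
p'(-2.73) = -46.68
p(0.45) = 3.27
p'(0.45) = 4.20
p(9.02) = 626.82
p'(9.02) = 141.32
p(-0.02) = 3.06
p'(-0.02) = -3.32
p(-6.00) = 309.00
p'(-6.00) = -99.00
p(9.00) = 624.00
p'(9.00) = 141.00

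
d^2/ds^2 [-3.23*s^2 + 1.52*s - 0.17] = -6.46000000000000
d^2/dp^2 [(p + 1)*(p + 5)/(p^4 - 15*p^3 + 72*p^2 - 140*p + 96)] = 2*(3*p^6 + 3*p^5 - 517*p^4 + 2981*p^3 - 390*p^2 - 25180*p + 38324)/(p^10 - 41*p^9 + 723*p^8 - 7219*p^7 + 45272*p^6 - 186936*p^5 + 516688*p^4 - 947504*p^3 + 1107072*p^2 - 746496*p + 221184)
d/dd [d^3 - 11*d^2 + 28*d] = 3*d^2 - 22*d + 28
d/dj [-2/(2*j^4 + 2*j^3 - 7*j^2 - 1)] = 4*j*(4*j^2 + 3*j - 7)/(2*j^4 + 2*j^3 - 7*j^2 - 1)^2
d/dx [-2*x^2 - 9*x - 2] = -4*x - 9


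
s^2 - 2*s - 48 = (s - 8)*(s + 6)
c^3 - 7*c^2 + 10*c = c*(c - 5)*(c - 2)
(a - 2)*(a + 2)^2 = a^3 + 2*a^2 - 4*a - 8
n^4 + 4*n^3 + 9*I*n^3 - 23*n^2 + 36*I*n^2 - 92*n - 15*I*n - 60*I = (n + 4)*(n + I)*(n + 3*I)*(n + 5*I)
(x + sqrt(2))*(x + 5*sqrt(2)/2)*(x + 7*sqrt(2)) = x^3 + 21*sqrt(2)*x^2/2 + 54*x + 35*sqrt(2)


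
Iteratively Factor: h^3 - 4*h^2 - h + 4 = (h + 1)*(h^2 - 5*h + 4) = (h - 1)*(h + 1)*(h - 4)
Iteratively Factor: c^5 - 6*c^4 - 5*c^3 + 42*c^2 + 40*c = (c)*(c^4 - 6*c^3 - 5*c^2 + 42*c + 40) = c*(c - 4)*(c^3 - 2*c^2 - 13*c - 10) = c*(c - 4)*(c + 2)*(c^2 - 4*c - 5) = c*(c - 5)*(c - 4)*(c + 2)*(c + 1)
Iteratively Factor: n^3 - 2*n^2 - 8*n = (n - 4)*(n^2 + 2*n) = (n - 4)*(n + 2)*(n)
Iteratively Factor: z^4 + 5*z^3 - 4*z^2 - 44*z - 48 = (z + 2)*(z^3 + 3*z^2 - 10*z - 24) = (z + 2)^2*(z^2 + z - 12) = (z + 2)^2*(z + 4)*(z - 3)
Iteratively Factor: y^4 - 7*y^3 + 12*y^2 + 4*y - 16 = (y + 1)*(y^3 - 8*y^2 + 20*y - 16) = (y - 4)*(y + 1)*(y^2 - 4*y + 4) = (y - 4)*(y - 2)*(y + 1)*(y - 2)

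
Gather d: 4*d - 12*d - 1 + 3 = 2 - 8*d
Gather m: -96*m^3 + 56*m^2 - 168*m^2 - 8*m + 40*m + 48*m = -96*m^3 - 112*m^2 + 80*m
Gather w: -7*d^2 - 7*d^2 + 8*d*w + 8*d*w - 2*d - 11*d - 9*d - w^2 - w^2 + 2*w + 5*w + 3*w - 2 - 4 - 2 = -14*d^2 - 22*d - 2*w^2 + w*(16*d + 10) - 8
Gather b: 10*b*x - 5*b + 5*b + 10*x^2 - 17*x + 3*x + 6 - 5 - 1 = 10*b*x + 10*x^2 - 14*x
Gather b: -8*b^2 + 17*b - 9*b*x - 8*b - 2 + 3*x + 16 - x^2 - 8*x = -8*b^2 + b*(9 - 9*x) - x^2 - 5*x + 14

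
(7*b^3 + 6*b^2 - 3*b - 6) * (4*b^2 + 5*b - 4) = 28*b^5 + 59*b^4 - 10*b^3 - 63*b^2 - 18*b + 24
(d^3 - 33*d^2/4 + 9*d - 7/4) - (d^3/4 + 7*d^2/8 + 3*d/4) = 3*d^3/4 - 73*d^2/8 + 33*d/4 - 7/4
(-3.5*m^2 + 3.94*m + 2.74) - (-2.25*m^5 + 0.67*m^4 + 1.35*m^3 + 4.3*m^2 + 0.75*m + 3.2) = 2.25*m^5 - 0.67*m^4 - 1.35*m^3 - 7.8*m^2 + 3.19*m - 0.46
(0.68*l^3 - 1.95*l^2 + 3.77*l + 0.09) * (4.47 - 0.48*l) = -0.3264*l^4 + 3.9756*l^3 - 10.5261*l^2 + 16.8087*l + 0.4023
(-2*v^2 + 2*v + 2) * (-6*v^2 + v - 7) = 12*v^4 - 14*v^3 + 4*v^2 - 12*v - 14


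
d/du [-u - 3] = -1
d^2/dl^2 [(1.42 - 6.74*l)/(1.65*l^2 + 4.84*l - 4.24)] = (-(3.3*l + 4.84)*(6.6*l + 9.68)*(6.74*l - 1.42) + (66.726*l + 60.5572)*(1.65*l^2 + 4.84*l - 4.24))/(1.65*l^2 + 4.84*l - 4.24)^3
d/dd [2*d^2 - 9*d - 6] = 4*d - 9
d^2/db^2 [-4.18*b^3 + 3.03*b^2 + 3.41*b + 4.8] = 6.06 - 25.08*b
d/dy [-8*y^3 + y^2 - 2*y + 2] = -24*y^2 + 2*y - 2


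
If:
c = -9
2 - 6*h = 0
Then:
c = -9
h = 1/3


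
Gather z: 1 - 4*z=1 - 4*z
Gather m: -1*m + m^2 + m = m^2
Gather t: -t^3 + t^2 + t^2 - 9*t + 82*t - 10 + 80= -t^3 + 2*t^2 + 73*t + 70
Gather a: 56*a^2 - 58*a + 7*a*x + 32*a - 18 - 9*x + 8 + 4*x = 56*a^2 + a*(7*x - 26) - 5*x - 10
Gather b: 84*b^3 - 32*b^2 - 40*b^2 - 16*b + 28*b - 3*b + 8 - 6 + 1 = 84*b^3 - 72*b^2 + 9*b + 3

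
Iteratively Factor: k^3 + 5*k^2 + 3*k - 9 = (k + 3)*(k^2 + 2*k - 3) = (k + 3)^2*(k - 1)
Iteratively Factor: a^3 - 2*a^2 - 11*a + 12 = (a - 4)*(a^2 + 2*a - 3) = (a - 4)*(a + 3)*(a - 1)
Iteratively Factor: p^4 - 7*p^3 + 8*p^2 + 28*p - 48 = (p - 2)*(p^3 - 5*p^2 - 2*p + 24) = (p - 2)*(p + 2)*(p^2 - 7*p + 12) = (p - 3)*(p - 2)*(p + 2)*(p - 4)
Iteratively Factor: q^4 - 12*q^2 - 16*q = (q + 2)*(q^3 - 2*q^2 - 8*q) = (q + 2)^2*(q^2 - 4*q) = q*(q + 2)^2*(q - 4)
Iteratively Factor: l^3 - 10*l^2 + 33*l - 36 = (l - 3)*(l^2 - 7*l + 12) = (l - 3)^2*(l - 4)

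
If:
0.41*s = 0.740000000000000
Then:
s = 1.80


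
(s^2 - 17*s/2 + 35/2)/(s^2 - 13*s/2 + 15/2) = (2*s - 7)/(2*s - 3)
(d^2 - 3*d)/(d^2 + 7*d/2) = 2*(d - 3)/(2*d + 7)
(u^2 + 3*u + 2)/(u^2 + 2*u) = (u + 1)/u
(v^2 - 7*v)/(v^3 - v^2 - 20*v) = (7 - v)/(-v^2 + v + 20)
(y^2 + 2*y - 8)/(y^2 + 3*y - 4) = (y - 2)/(y - 1)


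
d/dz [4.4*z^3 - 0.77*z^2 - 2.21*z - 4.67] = 13.2*z^2 - 1.54*z - 2.21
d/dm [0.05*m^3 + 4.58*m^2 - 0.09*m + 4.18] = 0.15*m^2 + 9.16*m - 0.09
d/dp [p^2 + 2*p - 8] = 2*p + 2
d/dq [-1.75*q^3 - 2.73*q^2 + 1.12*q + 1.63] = -5.25*q^2 - 5.46*q + 1.12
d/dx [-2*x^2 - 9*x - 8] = -4*x - 9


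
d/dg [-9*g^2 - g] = -18*g - 1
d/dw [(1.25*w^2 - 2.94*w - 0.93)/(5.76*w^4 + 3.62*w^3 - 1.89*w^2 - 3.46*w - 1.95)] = (-14.4*w^5 + 46.2782*w^4 + 42.7128*w^3 + 0.2182*w^2 - 8.3904*w + 2.5152)/(33.1776*w^8 + 41.7024*w^7 - 8.6684*w^6 - 53.5428*w^5 - 43.9423*w^4 - 1.0392*w^3 + 19.3426*w^2 + 13.494*w + 3.8025)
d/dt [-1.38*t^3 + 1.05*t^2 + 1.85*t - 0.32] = -4.14*t^2 + 2.1*t + 1.85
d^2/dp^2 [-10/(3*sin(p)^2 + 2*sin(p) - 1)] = 20*(18*sin(p)^3 - 9*sin(p)^2 - 10*sin(p) - 7)/((sin(p) + 1)^2*(3*sin(p) - 1)^3)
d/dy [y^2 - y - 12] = 2*y - 1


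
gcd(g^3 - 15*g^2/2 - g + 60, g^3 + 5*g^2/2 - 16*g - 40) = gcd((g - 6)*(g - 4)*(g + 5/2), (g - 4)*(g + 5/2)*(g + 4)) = g^2 - 3*g/2 - 10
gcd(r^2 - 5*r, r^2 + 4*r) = r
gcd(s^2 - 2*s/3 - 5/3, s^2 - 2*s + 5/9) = s - 5/3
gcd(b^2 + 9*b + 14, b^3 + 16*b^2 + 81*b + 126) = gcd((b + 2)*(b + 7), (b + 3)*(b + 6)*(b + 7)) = b + 7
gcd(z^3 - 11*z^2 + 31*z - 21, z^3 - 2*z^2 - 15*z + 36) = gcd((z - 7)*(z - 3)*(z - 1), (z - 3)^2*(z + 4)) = z - 3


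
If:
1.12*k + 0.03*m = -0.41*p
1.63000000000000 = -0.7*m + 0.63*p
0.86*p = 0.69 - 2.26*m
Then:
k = -0.74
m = -0.48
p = 2.06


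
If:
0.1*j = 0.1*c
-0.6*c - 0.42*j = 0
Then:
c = 0.00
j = 0.00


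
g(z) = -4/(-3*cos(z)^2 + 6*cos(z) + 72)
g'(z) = -4*(-6*sin(z)*cos(z) + 6*sin(z))/(-3*cos(z)^2 + 6*cos(z) + 72)^2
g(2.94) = -0.06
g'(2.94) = -0.00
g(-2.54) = -0.06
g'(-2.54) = 0.01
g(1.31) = -0.05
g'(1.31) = -0.00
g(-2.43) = -0.06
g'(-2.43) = 0.01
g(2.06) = -0.06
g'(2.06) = -0.01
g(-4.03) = -0.06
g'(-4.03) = -0.01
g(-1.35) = -0.05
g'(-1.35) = 0.00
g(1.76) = -0.06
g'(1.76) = -0.01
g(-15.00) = -0.06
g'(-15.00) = 0.01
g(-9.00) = -0.06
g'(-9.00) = 0.00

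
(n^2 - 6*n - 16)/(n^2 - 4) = (n - 8)/(n - 2)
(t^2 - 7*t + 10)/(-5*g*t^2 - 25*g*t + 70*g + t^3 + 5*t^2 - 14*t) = (t - 5)/(-5*g*t - 35*g + t^2 + 7*t)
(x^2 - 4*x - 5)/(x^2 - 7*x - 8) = (x - 5)/(x - 8)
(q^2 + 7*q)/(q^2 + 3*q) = (q + 7)/(q + 3)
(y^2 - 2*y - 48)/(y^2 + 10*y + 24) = (y - 8)/(y + 4)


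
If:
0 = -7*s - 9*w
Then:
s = -9*w/7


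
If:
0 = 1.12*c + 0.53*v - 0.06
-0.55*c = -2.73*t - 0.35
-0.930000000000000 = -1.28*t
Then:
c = 4.24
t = 0.73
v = -8.85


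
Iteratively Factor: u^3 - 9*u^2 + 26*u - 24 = (u - 4)*(u^2 - 5*u + 6) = (u - 4)*(u - 3)*(u - 2)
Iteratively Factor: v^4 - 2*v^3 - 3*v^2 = (v + 1)*(v^3 - 3*v^2) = v*(v + 1)*(v^2 - 3*v) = v^2*(v + 1)*(v - 3)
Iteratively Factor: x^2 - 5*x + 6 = (x - 3)*(x - 2)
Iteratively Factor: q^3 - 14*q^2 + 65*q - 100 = (q - 5)*(q^2 - 9*q + 20) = (q - 5)^2*(q - 4)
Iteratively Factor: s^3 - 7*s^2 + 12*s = (s - 4)*(s^2 - 3*s) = (s - 4)*(s - 3)*(s)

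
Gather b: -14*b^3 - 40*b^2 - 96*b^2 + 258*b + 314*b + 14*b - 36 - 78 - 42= -14*b^3 - 136*b^2 + 586*b - 156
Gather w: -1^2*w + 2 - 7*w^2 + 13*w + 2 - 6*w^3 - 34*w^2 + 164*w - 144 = -6*w^3 - 41*w^2 + 176*w - 140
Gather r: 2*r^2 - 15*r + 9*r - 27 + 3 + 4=2*r^2 - 6*r - 20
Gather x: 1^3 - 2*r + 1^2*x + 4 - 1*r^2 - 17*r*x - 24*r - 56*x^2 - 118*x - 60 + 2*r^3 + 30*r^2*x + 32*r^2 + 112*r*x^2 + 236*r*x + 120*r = 2*r^3 + 31*r^2 + 94*r + x^2*(112*r - 56) + x*(30*r^2 + 219*r - 117) - 55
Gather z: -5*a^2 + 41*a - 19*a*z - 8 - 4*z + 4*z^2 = -5*a^2 + 41*a + 4*z^2 + z*(-19*a - 4) - 8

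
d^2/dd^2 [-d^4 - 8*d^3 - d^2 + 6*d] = -12*d^2 - 48*d - 2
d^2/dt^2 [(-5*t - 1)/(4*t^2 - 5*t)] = 2*(-80*t^3 - 48*t^2 + 60*t - 25)/(t^3*(64*t^3 - 240*t^2 + 300*t - 125))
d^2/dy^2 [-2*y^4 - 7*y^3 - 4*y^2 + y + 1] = -24*y^2 - 42*y - 8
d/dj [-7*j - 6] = -7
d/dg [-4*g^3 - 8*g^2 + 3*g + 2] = -12*g^2 - 16*g + 3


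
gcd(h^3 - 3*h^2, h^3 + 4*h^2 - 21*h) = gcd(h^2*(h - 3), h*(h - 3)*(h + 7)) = h^2 - 3*h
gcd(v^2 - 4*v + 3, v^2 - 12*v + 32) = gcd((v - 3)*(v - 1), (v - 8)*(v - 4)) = 1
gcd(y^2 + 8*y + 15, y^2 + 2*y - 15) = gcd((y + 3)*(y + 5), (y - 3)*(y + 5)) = y + 5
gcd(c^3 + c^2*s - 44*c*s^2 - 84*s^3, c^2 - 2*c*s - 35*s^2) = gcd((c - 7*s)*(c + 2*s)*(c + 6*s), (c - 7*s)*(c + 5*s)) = -c + 7*s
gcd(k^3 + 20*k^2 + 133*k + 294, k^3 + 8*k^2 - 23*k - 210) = k^2 + 13*k + 42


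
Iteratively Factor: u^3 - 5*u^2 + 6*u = (u - 2)*(u^2 - 3*u) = u*(u - 2)*(u - 3)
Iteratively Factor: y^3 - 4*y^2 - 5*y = (y + 1)*(y^2 - 5*y) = y*(y + 1)*(y - 5)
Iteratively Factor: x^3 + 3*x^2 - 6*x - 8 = (x + 1)*(x^2 + 2*x - 8) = (x - 2)*(x + 1)*(x + 4)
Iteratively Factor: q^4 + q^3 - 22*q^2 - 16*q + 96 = (q + 4)*(q^3 - 3*q^2 - 10*q + 24) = (q - 2)*(q + 4)*(q^2 - q - 12) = (q - 2)*(q + 3)*(q + 4)*(q - 4)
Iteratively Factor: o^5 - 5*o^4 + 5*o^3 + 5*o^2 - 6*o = (o)*(o^4 - 5*o^3 + 5*o^2 + 5*o - 6) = o*(o - 3)*(o^3 - 2*o^2 - o + 2) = o*(o - 3)*(o - 1)*(o^2 - o - 2) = o*(o - 3)*(o - 1)*(o + 1)*(o - 2)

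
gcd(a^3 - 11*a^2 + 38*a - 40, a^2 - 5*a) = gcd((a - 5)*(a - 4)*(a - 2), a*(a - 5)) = a - 5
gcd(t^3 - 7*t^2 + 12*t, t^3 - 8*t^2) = t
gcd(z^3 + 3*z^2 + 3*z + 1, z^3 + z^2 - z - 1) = z^2 + 2*z + 1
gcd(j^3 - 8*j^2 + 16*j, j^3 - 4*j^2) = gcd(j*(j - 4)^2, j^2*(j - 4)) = j^2 - 4*j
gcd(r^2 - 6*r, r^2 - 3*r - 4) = 1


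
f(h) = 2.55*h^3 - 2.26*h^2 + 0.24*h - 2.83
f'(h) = 7.65*h^2 - 4.52*h + 0.24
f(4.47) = 180.84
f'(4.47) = 132.89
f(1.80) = 5.15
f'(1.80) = 16.89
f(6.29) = 543.85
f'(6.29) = 274.47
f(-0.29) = -3.15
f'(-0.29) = 2.19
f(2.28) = 16.19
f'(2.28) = 29.70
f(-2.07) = -35.63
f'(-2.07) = 42.38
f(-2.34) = -48.44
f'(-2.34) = 52.71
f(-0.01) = -2.83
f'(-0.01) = 0.29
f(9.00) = 1675.22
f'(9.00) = 579.21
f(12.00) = 4081.01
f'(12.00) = 1047.60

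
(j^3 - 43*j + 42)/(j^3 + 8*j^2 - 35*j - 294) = (j - 1)/(j + 7)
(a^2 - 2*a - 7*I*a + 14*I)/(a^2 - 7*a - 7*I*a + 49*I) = (a - 2)/(a - 7)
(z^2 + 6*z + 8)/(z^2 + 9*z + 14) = (z + 4)/(z + 7)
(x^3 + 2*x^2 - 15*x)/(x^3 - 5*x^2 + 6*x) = (x + 5)/(x - 2)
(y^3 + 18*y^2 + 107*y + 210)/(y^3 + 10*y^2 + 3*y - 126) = (y + 5)/(y - 3)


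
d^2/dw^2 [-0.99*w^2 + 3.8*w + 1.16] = -1.98000000000000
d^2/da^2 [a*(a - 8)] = 2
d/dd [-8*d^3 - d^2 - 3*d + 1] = -24*d^2 - 2*d - 3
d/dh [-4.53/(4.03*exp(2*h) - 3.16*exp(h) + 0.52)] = (36.5118*exp(h) - 14.3148)*exp(h)/(4.03*exp(2*h) - 3.16*exp(h) + 0.52)^2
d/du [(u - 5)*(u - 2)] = 2*u - 7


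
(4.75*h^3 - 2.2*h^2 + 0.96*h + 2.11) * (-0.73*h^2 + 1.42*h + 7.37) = -3.4675*h^5 + 8.351*h^4 + 31.1827*h^3 - 16.3911*h^2 + 10.0714*h + 15.5507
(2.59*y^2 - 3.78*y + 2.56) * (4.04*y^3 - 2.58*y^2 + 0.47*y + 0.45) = 10.4636*y^5 - 21.9534*y^4 + 21.3121*y^3 - 7.2159*y^2 - 0.4978*y + 1.152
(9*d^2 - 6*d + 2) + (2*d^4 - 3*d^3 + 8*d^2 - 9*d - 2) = 2*d^4 - 3*d^3 + 17*d^2 - 15*d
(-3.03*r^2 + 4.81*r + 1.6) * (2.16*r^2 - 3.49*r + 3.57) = -6.5448*r^4 + 20.9643*r^3 - 24.148*r^2 + 11.5877*r + 5.712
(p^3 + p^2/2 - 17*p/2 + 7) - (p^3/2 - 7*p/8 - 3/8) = p^3/2 + p^2/2 - 61*p/8 + 59/8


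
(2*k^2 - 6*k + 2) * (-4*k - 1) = -8*k^3 + 22*k^2 - 2*k - 2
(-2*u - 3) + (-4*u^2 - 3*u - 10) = -4*u^2 - 5*u - 13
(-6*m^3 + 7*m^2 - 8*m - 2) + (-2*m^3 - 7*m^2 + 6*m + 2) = -8*m^3 - 2*m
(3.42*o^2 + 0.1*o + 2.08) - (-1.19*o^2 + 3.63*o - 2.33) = 4.61*o^2 - 3.53*o + 4.41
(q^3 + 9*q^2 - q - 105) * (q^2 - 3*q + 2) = q^5 + 6*q^4 - 26*q^3 - 84*q^2 + 313*q - 210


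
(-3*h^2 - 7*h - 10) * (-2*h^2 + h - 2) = 6*h^4 + 11*h^3 + 19*h^2 + 4*h + 20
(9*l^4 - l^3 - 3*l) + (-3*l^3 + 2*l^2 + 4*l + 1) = 9*l^4 - 4*l^3 + 2*l^2 + l + 1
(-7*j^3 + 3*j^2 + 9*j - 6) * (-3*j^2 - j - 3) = 21*j^5 - 2*j^4 - 9*j^3 - 21*j + 18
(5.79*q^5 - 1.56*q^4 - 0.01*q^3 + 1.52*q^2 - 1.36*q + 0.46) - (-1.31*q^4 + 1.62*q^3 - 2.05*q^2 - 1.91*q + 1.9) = 5.79*q^5 - 0.25*q^4 - 1.63*q^3 + 3.57*q^2 + 0.55*q - 1.44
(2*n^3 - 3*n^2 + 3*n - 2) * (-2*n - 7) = -4*n^4 - 8*n^3 + 15*n^2 - 17*n + 14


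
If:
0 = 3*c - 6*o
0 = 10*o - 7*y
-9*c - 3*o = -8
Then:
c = 16/21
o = 8/21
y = 80/147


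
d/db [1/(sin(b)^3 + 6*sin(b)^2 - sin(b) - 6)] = (-3*sin(b)^2 - 12*sin(b) + 1)/((sin(b) + 6)^2*cos(b)^3)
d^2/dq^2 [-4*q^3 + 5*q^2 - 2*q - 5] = 10 - 24*q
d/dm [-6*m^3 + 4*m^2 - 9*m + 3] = -18*m^2 + 8*m - 9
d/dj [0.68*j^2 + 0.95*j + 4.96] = 1.36*j + 0.95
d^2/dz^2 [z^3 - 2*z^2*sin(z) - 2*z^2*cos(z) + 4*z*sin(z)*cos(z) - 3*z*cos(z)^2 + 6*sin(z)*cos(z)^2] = 2*sqrt(2)*z^2*sin(z + pi/4) - 8*z*sin(2*z) + 6*z*cos(2*z) - 8*sqrt(2)*z*cos(z + pi/4) + 6*z - 11*sin(z)/2 + 6*sin(2*z) - 27*sin(3*z)/2 - 4*cos(z) + 8*cos(2*z)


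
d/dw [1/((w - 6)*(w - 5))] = (11 - 2*w)/(w^4 - 22*w^3 + 181*w^2 - 660*w + 900)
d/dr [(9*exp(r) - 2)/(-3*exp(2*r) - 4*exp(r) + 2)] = (27*exp(2*r) - 12*exp(r) + 10)*exp(r)/(9*exp(4*r) + 24*exp(3*r) + 4*exp(2*r) - 16*exp(r) + 4)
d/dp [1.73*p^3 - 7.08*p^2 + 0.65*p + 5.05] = 5.19*p^2 - 14.16*p + 0.65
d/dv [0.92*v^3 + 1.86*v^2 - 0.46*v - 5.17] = 2.76*v^2 + 3.72*v - 0.46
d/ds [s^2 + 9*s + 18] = 2*s + 9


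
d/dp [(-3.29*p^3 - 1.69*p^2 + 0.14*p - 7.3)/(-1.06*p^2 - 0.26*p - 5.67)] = (3.4874*p^4 + 1.7108*p^3 + 56.5507*p^2 + 3.6886*p - 2.6918)/(1.1236*p^4 + 0.5512*p^3 + 12.088*p^2 + 2.9484*p + 32.1489)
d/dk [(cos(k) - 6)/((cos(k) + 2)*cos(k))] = (sin(k) - 12*sin(k)/cos(k)^2 - 12*tan(k))/(cos(k) + 2)^2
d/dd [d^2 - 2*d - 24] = 2*d - 2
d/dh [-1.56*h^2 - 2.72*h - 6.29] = -3.12*h - 2.72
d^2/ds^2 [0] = 0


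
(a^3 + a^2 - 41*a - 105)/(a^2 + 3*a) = a - 2 - 35/a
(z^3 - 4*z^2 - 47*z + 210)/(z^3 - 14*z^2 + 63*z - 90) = (z + 7)/(z - 3)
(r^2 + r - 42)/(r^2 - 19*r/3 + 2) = 3*(r + 7)/(3*r - 1)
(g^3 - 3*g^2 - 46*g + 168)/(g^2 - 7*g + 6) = (g^2 + 3*g - 28)/(g - 1)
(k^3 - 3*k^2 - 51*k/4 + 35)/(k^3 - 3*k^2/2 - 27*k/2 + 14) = (k - 5/2)/(k - 1)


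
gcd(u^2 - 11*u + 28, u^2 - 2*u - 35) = u - 7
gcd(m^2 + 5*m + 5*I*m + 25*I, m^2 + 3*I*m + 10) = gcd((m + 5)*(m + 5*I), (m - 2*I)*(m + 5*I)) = m + 5*I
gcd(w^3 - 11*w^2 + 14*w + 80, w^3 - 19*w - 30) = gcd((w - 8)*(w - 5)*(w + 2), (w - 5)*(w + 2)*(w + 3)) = w^2 - 3*w - 10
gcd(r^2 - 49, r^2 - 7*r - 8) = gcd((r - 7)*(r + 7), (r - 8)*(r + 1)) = 1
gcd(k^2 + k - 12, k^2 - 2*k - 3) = k - 3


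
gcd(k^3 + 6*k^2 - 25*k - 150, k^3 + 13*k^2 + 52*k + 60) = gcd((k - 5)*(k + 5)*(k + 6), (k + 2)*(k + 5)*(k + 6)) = k^2 + 11*k + 30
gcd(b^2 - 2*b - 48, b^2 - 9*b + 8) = b - 8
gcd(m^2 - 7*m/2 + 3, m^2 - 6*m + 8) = m - 2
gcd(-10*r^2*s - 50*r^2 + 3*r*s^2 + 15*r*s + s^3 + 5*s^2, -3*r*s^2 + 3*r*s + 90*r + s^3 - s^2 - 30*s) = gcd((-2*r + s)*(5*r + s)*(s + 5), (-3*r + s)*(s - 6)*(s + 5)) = s + 5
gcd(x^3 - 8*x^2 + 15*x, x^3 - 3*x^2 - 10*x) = x^2 - 5*x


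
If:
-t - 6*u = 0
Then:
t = -6*u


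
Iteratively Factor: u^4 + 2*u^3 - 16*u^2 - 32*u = (u)*(u^3 + 2*u^2 - 16*u - 32) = u*(u + 4)*(u^2 - 2*u - 8) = u*(u - 4)*(u + 4)*(u + 2)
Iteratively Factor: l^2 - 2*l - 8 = (l - 4)*(l + 2)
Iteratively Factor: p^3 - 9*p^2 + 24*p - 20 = (p - 5)*(p^2 - 4*p + 4) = (p - 5)*(p - 2)*(p - 2)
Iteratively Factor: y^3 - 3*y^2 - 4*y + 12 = (y - 3)*(y^2 - 4) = (y - 3)*(y - 2)*(y + 2)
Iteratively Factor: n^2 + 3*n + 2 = (n + 2)*(n + 1)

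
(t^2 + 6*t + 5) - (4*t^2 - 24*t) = -3*t^2 + 30*t + 5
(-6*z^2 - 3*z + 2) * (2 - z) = 6*z^3 - 9*z^2 - 8*z + 4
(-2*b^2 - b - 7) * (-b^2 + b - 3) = 2*b^4 - b^3 + 12*b^2 - 4*b + 21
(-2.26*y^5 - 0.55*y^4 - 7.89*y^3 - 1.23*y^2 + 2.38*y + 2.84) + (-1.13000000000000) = -2.26*y^5 - 0.55*y^4 - 7.89*y^3 - 1.23*y^2 + 2.38*y + 1.71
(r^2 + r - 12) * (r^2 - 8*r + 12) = r^4 - 7*r^3 - 8*r^2 + 108*r - 144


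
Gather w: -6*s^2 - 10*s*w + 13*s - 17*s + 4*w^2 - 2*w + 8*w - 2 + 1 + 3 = -6*s^2 - 4*s + 4*w^2 + w*(6 - 10*s) + 2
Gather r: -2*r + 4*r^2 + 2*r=4*r^2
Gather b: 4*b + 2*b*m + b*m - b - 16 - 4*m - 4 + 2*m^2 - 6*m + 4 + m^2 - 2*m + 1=b*(3*m + 3) + 3*m^2 - 12*m - 15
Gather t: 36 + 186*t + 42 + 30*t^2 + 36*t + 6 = 30*t^2 + 222*t + 84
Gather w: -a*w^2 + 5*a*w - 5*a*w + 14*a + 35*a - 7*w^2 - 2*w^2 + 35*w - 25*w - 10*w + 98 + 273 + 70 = 49*a + w^2*(-a - 9) + 441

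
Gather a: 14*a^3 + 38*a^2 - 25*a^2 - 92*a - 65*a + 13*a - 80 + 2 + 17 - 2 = 14*a^3 + 13*a^2 - 144*a - 63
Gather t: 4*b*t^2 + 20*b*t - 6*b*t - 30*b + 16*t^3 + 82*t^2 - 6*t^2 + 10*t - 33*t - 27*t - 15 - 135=-30*b + 16*t^3 + t^2*(4*b + 76) + t*(14*b - 50) - 150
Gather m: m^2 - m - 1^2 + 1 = m^2 - m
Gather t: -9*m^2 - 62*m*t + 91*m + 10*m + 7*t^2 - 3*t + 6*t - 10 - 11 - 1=-9*m^2 + 101*m + 7*t^2 + t*(3 - 62*m) - 22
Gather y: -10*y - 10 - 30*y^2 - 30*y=-30*y^2 - 40*y - 10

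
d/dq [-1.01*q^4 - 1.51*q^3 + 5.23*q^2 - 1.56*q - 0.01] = -4.04*q^3 - 4.53*q^2 + 10.46*q - 1.56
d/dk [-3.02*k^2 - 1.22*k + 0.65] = -6.04*k - 1.22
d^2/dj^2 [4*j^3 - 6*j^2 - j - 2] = 24*j - 12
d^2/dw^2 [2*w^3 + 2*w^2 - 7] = 12*w + 4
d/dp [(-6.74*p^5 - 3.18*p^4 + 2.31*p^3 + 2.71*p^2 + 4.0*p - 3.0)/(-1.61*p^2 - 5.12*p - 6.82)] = (32.5542*p^6 + 148.2748*p^5 + 274.9597*p^4 + 63.096*p^3 - 54.6978*p^2 - 46.6244*p - 42.64)/(2.5921*p^4 + 16.4864*p^3 + 48.1748*p^2 + 69.8368*p + 46.5124)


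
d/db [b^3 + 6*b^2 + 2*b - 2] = 3*b^2 + 12*b + 2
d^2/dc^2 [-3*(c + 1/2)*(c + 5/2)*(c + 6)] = -18*c - 54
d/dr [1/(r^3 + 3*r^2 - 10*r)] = (-3*r^2 - 6*r + 10)/(r^2*(r^2 + 3*r - 10)^2)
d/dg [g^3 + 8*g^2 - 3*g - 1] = 3*g^2 + 16*g - 3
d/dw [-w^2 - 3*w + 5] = -2*w - 3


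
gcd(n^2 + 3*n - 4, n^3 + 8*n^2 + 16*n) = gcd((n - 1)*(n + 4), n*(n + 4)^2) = n + 4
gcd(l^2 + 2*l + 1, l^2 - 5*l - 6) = l + 1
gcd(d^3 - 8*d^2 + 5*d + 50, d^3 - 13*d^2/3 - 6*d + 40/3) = d^2 - 3*d - 10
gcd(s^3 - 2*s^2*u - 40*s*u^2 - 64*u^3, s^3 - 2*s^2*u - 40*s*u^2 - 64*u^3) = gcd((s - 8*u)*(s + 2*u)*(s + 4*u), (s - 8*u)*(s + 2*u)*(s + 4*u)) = s^3 - 2*s^2*u - 40*s*u^2 - 64*u^3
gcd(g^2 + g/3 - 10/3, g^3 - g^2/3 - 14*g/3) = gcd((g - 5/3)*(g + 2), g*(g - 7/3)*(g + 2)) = g + 2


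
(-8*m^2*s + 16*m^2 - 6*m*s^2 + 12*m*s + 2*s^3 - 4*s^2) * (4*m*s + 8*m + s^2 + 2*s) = -32*m^3*s^2 + 128*m^3 - 32*m^2*s^3 + 128*m^2*s + 2*m*s^4 - 8*m*s^2 + 2*s^5 - 8*s^3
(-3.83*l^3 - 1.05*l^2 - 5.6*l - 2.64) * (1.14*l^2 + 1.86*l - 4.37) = -4.3662*l^5 - 8.3208*l^4 + 8.4001*l^3 - 8.8371*l^2 + 19.5616*l + 11.5368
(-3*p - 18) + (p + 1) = -2*p - 17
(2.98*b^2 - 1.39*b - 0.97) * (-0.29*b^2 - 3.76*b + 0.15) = -0.8642*b^4 - 10.8017*b^3 + 5.9547*b^2 + 3.4387*b - 0.1455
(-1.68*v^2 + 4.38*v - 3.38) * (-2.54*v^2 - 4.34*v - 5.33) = 4.2672*v^4 - 3.834*v^3 - 1.4696*v^2 - 8.6762*v + 18.0154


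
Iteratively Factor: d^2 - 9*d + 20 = (d - 5)*(d - 4)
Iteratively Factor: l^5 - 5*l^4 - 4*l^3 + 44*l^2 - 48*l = (l - 4)*(l^4 - l^3 - 8*l^2 + 12*l) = (l - 4)*(l - 2)*(l^3 + l^2 - 6*l) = (l - 4)*(l - 2)^2*(l^2 + 3*l) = (l - 4)*(l - 2)^2*(l + 3)*(l)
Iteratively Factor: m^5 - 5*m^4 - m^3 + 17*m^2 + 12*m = (m + 1)*(m^4 - 6*m^3 + 5*m^2 + 12*m) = m*(m + 1)*(m^3 - 6*m^2 + 5*m + 12) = m*(m - 3)*(m + 1)*(m^2 - 3*m - 4) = m*(m - 3)*(m + 1)^2*(m - 4)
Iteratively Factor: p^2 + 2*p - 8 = (p + 4)*(p - 2)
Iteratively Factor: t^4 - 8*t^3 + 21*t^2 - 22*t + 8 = (t - 4)*(t^3 - 4*t^2 + 5*t - 2) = (t - 4)*(t - 2)*(t^2 - 2*t + 1) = (t - 4)*(t - 2)*(t - 1)*(t - 1)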